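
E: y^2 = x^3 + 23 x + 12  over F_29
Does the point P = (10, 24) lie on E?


Check whether y^2 = x^3 + 23 x + 12 (mod 29) for (x, y) = (10, 24).
LHS: y^2 = 24^2 mod 29 = 25
RHS: x^3 + 23 x + 12 = 10^3 + 23*10 + 12 mod 29 = 24
LHS != RHS

No, not on the curve


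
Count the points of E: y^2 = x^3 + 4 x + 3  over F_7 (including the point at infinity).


For each x in F_7, count y with y^2 = x^3 + 4 x + 3 mod 7:
  x = 1: RHS = 1, y in [1, 6]  -> 2 point(s)
  x = 3: RHS = 0, y in [0]  -> 1 point(s)
  x = 5: RHS = 1, y in [1, 6]  -> 2 point(s)
Affine points: 5. Add the point at infinity: total = 6.

#E(F_7) = 6


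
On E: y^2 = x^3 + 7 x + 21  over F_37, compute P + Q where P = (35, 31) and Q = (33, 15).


P != Q, so use the chord formula.
s = (y2 - y1) / (x2 - x1) = (21) / (35) mod 37 = 8
x3 = s^2 - x1 - x2 mod 37 = 8^2 - 35 - 33 = 33
y3 = s (x1 - x3) - y1 mod 37 = 8 * (35 - 33) - 31 = 22

P + Q = (33, 22)


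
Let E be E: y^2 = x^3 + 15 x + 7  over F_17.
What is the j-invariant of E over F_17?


Delta = -16(4 a^3 + 27 b^2) mod 17 = 16
-1728 * (4 a)^3 = -1728 * (4*15)^3 mod 17 = 5
j = 5 * 16^(-1) mod 17 = 12

j = 12 (mod 17)


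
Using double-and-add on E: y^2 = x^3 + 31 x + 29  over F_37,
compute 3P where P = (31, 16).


k = 3 = 11_2 (binary, LSB first: 11)
Double-and-add from P = (31, 16):
  bit 0 = 1: acc = O + (31, 16) = (31, 16)
  bit 1 = 1: acc = (31, 16) + (33, 10) = (19, 22)

3P = (19, 22)


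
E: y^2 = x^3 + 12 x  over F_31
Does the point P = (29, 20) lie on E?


Check whether y^2 = x^3 + 12 x + 0 (mod 31) for (x, y) = (29, 20).
LHS: y^2 = 20^2 mod 31 = 28
RHS: x^3 + 12 x + 0 = 29^3 + 12*29 + 0 mod 31 = 30
LHS != RHS

No, not on the curve


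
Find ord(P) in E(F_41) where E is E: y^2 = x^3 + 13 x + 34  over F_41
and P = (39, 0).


Compute successive multiples of P until we hit O:
  1P = (39, 0)
  2P = O

ord(P) = 2


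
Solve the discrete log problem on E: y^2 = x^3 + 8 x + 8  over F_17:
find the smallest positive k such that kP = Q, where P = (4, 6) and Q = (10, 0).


Enumerate multiples of P until we hit Q = (10, 0):
  1P = (4, 6)
  2P = (10, 0)
Match found at i = 2.

k = 2


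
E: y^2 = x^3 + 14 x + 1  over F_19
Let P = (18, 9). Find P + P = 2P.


Doubling: s = (3 x1^2 + a) / (2 y1)
s = (3*18^2 + 14) / (2*9) mod 19 = 2
x3 = s^2 - 2 x1 mod 19 = 2^2 - 2*18 = 6
y3 = s (x1 - x3) - y1 mod 19 = 2 * (18 - 6) - 9 = 15

2P = (6, 15)


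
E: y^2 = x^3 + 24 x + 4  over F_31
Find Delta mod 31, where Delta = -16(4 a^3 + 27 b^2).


4 a^3 + 27 b^2 = 4*24^3 + 27*4^2 = 55296 + 432 = 55728
Delta = -16 * (55728) = -891648
Delta mod 31 = 5

Delta = 5 (mod 31)


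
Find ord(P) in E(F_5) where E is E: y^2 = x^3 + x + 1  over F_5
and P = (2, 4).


Compute successive multiples of P until we hit O:
  1P = (2, 4)
  2P = (2, 1)
  3P = O

ord(P) = 3


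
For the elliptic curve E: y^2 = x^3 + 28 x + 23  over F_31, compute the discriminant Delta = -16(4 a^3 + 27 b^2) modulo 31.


4 a^3 + 27 b^2 = 4*28^3 + 27*23^2 = 87808 + 14283 = 102091
Delta = -16 * (102091) = -1633456
Delta mod 31 = 27

Delta = 27 (mod 31)


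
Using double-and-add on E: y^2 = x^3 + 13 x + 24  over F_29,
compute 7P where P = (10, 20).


k = 7 = 111_2 (binary, LSB first: 111)
Double-and-add from P = (10, 20):
  bit 0 = 1: acc = O + (10, 20) = (10, 20)
  bit 1 = 1: acc = (10, 20) + (22, 5) = (4, 16)
  bit 2 = 1: acc = (4, 16) + (9, 0) = (10, 9)

7P = (10, 9)


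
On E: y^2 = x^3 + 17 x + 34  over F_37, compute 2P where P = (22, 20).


Doubling: s = (3 x1^2 + a) / (2 y1)
s = (3*22^2 + 17) / (2*20) mod 37 = 21
x3 = s^2 - 2 x1 mod 37 = 21^2 - 2*22 = 27
y3 = s (x1 - x3) - y1 mod 37 = 21 * (22 - 27) - 20 = 23

2P = (27, 23)


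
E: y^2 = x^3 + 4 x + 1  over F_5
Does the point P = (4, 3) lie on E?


Check whether y^2 = x^3 + 4 x + 1 (mod 5) for (x, y) = (4, 3).
LHS: y^2 = 3^2 mod 5 = 4
RHS: x^3 + 4 x + 1 = 4^3 + 4*4 + 1 mod 5 = 1
LHS != RHS

No, not on the curve


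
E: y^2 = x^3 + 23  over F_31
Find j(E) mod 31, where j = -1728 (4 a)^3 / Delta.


Delta = -16(4 a^3 + 27 b^2) mod 31 = 4
-1728 * (4 a)^3 = -1728 * (4*0)^3 mod 31 = 0
j = 0 * 4^(-1) mod 31 = 0

j = 0 (mod 31)


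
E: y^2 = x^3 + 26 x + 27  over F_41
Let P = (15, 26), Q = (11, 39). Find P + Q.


P != Q, so use the chord formula.
s = (y2 - y1) / (x2 - x1) = (13) / (37) mod 41 = 7
x3 = s^2 - x1 - x2 mod 41 = 7^2 - 15 - 11 = 23
y3 = s (x1 - x3) - y1 mod 41 = 7 * (15 - 23) - 26 = 0

P + Q = (23, 0)


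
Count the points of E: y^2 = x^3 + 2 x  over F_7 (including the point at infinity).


For each x in F_7, count y with y^2 = x^3 + 2 x + 0 mod 7:
  x = 0: RHS = 0, y in [0]  -> 1 point(s)
  x = 4: RHS = 2, y in [3, 4]  -> 2 point(s)
  x = 5: RHS = 2, y in [3, 4]  -> 2 point(s)
  x = 6: RHS = 4, y in [2, 5]  -> 2 point(s)
Affine points: 7. Add the point at infinity: total = 8.

#E(F_7) = 8


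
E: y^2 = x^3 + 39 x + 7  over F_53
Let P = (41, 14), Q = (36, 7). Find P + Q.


P != Q, so use the chord formula.
s = (y2 - y1) / (x2 - x1) = (46) / (48) mod 53 = 12
x3 = s^2 - x1 - x2 mod 53 = 12^2 - 41 - 36 = 14
y3 = s (x1 - x3) - y1 mod 53 = 12 * (41 - 14) - 14 = 45

P + Q = (14, 45)


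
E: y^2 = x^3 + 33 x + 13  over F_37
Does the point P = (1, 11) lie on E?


Check whether y^2 = x^3 + 33 x + 13 (mod 37) for (x, y) = (1, 11).
LHS: y^2 = 11^2 mod 37 = 10
RHS: x^3 + 33 x + 13 = 1^3 + 33*1 + 13 mod 37 = 10
LHS = RHS

Yes, on the curve


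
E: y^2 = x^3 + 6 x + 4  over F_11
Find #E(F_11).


For each x in F_11, count y with y^2 = x^3 + 6 x + 4 mod 11:
  x = 0: RHS = 4, y in [2, 9]  -> 2 point(s)
  x = 1: RHS = 0, y in [0]  -> 1 point(s)
  x = 3: RHS = 5, y in [4, 7]  -> 2 point(s)
  x = 4: RHS = 4, y in [2, 9]  -> 2 point(s)
  x = 5: RHS = 5, y in [4, 7]  -> 2 point(s)
  x = 6: RHS = 3, y in [5, 6]  -> 2 point(s)
  x = 7: RHS = 4, y in [2, 9]  -> 2 point(s)
  x = 8: RHS = 3, y in [5, 6]  -> 2 point(s)
Affine points: 15. Add the point at infinity: total = 16.

#E(F_11) = 16


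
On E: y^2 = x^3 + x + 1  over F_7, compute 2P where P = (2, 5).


Doubling: s = (3 x1^2 + a) / (2 y1)
s = (3*2^2 + 1) / (2*5) mod 7 = 2
x3 = s^2 - 2 x1 mod 7 = 2^2 - 2*2 = 0
y3 = s (x1 - x3) - y1 mod 7 = 2 * (2 - 0) - 5 = 6

2P = (0, 6)


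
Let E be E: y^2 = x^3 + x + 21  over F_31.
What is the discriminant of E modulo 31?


4 a^3 + 27 b^2 = 4*1^3 + 27*21^2 = 4 + 11907 = 11911
Delta = -16 * (11911) = -190576
Delta mod 31 = 12

Delta = 12 (mod 31)


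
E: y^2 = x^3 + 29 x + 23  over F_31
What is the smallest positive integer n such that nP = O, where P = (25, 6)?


Compute successive multiples of P until we hit O:
  1P = (25, 6)
  2P = (22, 5)
  3P = (22, 26)
  4P = (25, 25)
  5P = O

ord(P) = 5


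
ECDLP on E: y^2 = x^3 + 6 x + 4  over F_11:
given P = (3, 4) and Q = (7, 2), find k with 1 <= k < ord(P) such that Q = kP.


Enumerate multiples of P until we hit Q = (7, 2):
  1P = (3, 4)
  2P = (5, 7)
  3P = (8, 5)
  4P = (4, 9)
  5P = (7, 9)
  6P = (6, 6)
  7P = (0, 9)
  8P = (1, 0)
  9P = (0, 2)
  10P = (6, 5)
  11P = (7, 2)
Match found at i = 11.

k = 11


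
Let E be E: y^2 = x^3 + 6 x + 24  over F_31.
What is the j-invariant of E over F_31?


Delta = -16(4 a^3 + 27 b^2) mod 31 = 7
-1728 * (4 a)^3 = -1728 * (4*6)^3 mod 31 = 15
j = 15 * 7^(-1) mod 31 = 11

j = 11 (mod 31)


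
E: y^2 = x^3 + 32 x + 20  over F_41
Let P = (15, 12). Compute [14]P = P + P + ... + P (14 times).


k = 14 = 1110_2 (binary, LSB first: 0111)
Double-and-add from P = (15, 12):
  bit 0 = 0: acc unchanged = O
  bit 1 = 1: acc = O + (20, 3) = (20, 3)
  bit 2 = 1: acc = (20, 3) + (33, 20) = (13, 3)
  bit 3 = 1: acc = (13, 3) + (8, 38) = (28, 20)

14P = (28, 20)


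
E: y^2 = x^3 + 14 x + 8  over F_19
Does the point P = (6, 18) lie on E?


Check whether y^2 = x^3 + 14 x + 8 (mod 19) for (x, y) = (6, 18).
LHS: y^2 = 18^2 mod 19 = 1
RHS: x^3 + 14 x + 8 = 6^3 + 14*6 + 8 mod 19 = 4
LHS != RHS

No, not on the curve


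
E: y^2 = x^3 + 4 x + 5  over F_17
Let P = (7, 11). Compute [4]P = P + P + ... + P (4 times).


k = 4 = 100_2 (binary, LSB first: 001)
Double-and-add from P = (7, 11):
  bit 0 = 0: acc unchanged = O
  bit 1 = 0: acc unchanged = O
  bit 2 = 1: acc = O + (12, 9) = (12, 9)

4P = (12, 9)


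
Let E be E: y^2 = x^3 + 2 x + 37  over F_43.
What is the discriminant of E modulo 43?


4 a^3 + 27 b^2 = 4*2^3 + 27*37^2 = 32 + 36963 = 36995
Delta = -16 * (36995) = -591920
Delta mod 43 = 18

Delta = 18 (mod 43)


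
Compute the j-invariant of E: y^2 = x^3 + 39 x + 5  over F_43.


Delta = -16(4 a^3 + 27 b^2) mod 43 = 4
-1728 * (4 a)^3 = -1728 * (4*39)^3 mod 43 = 2
j = 2 * 4^(-1) mod 43 = 22

j = 22 (mod 43)


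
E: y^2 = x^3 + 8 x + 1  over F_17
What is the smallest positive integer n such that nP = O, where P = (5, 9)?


Compute successive multiples of P until we hit O:
  1P = (5, 9)
  2P = (11, 3)
  3P = (2, 5)
  4P = (8, 4)
  5P = (3, 16)
  6P = (0, 16)
  7P = (16, 3)
  8P = (14, 16)
  ... (continuing to 19P)
  19P = O

ord(P) = 19


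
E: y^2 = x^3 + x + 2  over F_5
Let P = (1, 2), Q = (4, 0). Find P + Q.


P != Q, so use the chord formula.
s = (y2 - y1) / (x2 - x1) = (3) / (3) mod 5 = 1
x3 = s^2 - x1 - x2 mod 5 = 1^2 - 1 - 4 = 1
y3 = s (x1 - x3) - y1 mod 5 = 1 * (1 - 1) - 2 = 3

P + Q = (1, 3)


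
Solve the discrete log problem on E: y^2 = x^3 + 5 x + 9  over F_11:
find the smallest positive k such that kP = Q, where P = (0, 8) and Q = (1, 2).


Enumerate multiples of P until we hit Q = (1, 2):
  1P = (0, 8)
  2P = (1, 2)
Match found at i = 2.

k = 2


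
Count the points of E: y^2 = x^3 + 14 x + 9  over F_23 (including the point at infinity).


For each x in F_23, count y with y^2 = x^3 + 14 x + 9 mod 23:
  x = 0: RHS = 9, y in [3, 20]  -> 2 point(s)
  x = 1: RHS = 1, y in [1, 22]  -> 2 point(s)
  x = 3: RHS = 9, y in [3, 20]  -> 2 point(s)
  x = 7: RHS = 13, y in [6, 17]  -> 2 point(s)
  x = 8: RHS = 12, y in [9, 14]  -> 2 point(s)
  x = 9: RHS = 13, y in [6, 17]  -> 2 point(s)
  x = 15: RHS = 6, y in [11, 12]  -> 2 point(s)
  x = 17: RHS = 8, y in [10, 13]  -> 2 point(s)
  x = 19: RHS = 4, y in [2, 21]  -> 2 point(s)
  x = 20: RHS = 9, y in [3, 20]  -> 2 point(s)
Affine points: 20. Add the point at infinity: total = 21.

#E(F_23) = 21


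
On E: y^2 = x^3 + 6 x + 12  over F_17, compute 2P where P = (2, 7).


Doubling: s = (3 x1^2 + a) / (2 y1)
s = (3*2^2 + 6) / (2*7) mod 17 = 11
x3 = s^2 - 2 x1 mod 17 = 11^2 - 2*2 = 15
y3 = s (x1 - x3) - y1 mod 17 = 11 * (2 - 15) - 7 = 3

2P = (15, 3)


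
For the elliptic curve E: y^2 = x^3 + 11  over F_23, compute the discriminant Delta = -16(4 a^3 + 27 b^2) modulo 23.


4 a^3 + 27 b^2 = 4*0^3 + 27*11^2 = 0 + 3267 = 3267
Delta = -16 * (3267) = -52272
Delta mod 23 = 7

Delta = 7 (mod 23)


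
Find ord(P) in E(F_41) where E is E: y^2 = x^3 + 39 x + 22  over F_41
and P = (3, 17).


Compute successive multiples of P until we hit O:
  1P = (3, 17)
  2P = (26, 30)
  3P = (21, 37)
  4P = (40, 33)
  5P = (14, 27)
  6P = (15, 28)
  7P = (19, 23)
  8P = (39, 31)
  ... (continuing to 49P)
  49P = O

ord(P) = 49


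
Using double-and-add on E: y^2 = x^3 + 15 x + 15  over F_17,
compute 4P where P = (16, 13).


k = 4 = 100_2 (binary, LSB first: 001)
Double-and-add from P = (16, 13):
  bit 0 = 0: acc unchanged = O
  bit 1 = 0: acc unchanged = O
  bit 2 = 1: acc = O + (3, 6) = (3, 6)

4P = (3, 6)


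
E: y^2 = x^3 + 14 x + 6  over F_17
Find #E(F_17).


For each x in F_17, count y with y^2 = x^3 + 14 x + 6 mod 17:
  x = 1: RHS = 4, y in [2, 15]  -> 2 point(s)
  x = 2: RHS = 8, y in [5, 12]  -> 2 point(s)
  x = 6: RHS = 0, y in [0]  -> 1 point(s)
  x = 8: RHS = 1, y in [1, 16]  -> 2 point(s)
  x = 12: RHS = 15, y in [7, 10]  -> 2 point(s)
  x = 15: RHS = 4, y in [2, 15]  -> 2 point(s)
  x = 16: RHS = 8, y in [5, 12]  -> 2 point(s)
Affine points: 13. Add the point at infinity: total = 14.

#E(F_17) = 14


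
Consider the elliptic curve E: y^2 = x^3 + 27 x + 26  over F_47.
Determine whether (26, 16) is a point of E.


Check whether y^2 = x^3 + 27 x + 26 (mod 47) for (x, y) = (26, 16).
LHS: y^2 = 16^2 mod 47 = 21
RHS: x^3 + 27 x + 26 = 26^3 + 27*26 + 26 mod 47 = 21
LHS = RHS

Yes, on the curve


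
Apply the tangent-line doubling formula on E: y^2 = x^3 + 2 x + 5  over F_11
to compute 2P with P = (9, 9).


Doubling: s = (3 x1^2 + a) / (2 y1)
s = (3*9^2 + 2) / (2*9) mod 11 = 2
x3 = s^2 - 2 x1 mod 11 = 2^2 - 2*9 = 8
y3 = s (x1 - x3) - y1 mod 11 = 2 * (9 - 8) - 9 = 4

2P = (8, 4)


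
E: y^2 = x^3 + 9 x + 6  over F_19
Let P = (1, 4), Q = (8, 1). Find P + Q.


P != Q, so use the chord formula.
s = (y2 - y1) / (x2 - x1) = (16) / (7) mod 19 = 5
x3 = s^2 - x1 - x2 mod 19 = 5^2 - 1 - 8 = 16
y3 = s (x1 - x3) - y1 mod 19 = 5 * (1 - 16) - 4 = 16

P + Q = (16, 16)


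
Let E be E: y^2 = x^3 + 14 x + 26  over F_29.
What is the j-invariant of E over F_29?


Delta = -16(4 a^3 + 27 b^2) mod 29 = 6
-1728 * (4 a)^3 = -1728 * (4*14)^3 mod 29 = 20
j = 20 * 6^(-1) mod 29 = 13

j = 13 (mod 29)


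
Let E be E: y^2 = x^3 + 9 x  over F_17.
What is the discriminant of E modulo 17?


4 a^3 + 27 b^2 = 4*9^3 + 27*0^2 = 2916 + 0 = 2916
Delta = -16 * (2916) = -46656
Delta mod 17 = 9

Delta = 9 (mod 17)


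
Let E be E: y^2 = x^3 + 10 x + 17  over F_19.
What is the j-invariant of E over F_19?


Delta = -16(4 a^3 + 27 b^2) mod 19 = 12
-1728 * (4 a)^3 = -1728 * (4*10)^3 mod 19 = 8
j = 8 * 12^(-1) mod 19 = 7

j = 7 (mod 19)


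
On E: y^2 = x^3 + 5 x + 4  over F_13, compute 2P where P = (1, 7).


Doubling: s = (3 x1^2 + a) / (2 y1)
s = (3*1^2 + 5) / (2*7) mod 13 = 8
x3 = s^2 - 2 x1 mod 13 = 8^2 - 2*1 = 10
y3 = s (x1 - x3) - y1 mod 13 = 8 * (1 - 10) - 7 = 12

2P = (10, 12)


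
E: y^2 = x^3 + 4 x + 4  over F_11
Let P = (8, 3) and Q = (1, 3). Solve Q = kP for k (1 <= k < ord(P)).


Enumerate multiples of P until we hit Q = (1, 3):
  1P = (8, 3)
  2P = (0, 9)
  3P = (7, 10)
  4P = (1, 3)
Match found at i = 4.

k = 4


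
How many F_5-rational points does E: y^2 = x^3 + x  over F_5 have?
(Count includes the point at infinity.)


For each x in F_5, count y with y^2 = x^3 + 1 x + 0 mod 5:
  x = 0: RHS = 0, y in [0]  -> 1 point(s)
  x = 2: RHS = 0, y in [0]  -> 1 point(s)
  x = 3: RHS = 0, y in [0]  -> 1 point(s)
Affine points: 3. Add the point at infinity: total = 4.

#E(F_5) = 4


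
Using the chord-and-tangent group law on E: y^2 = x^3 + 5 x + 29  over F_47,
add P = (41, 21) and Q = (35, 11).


P != Q, so use the chord formula.
s = (y2 - y1) / (x2 - x1) = (37) / (41) mod 47 = 33
x3 = s^2 - x1 - x2 mod 47 = 33^2 - 41 - 35 = 26
y3 = s (x1 - x3) - y1 mod 47 = 33 * (41 - 26) - 21 = 4

P + Q = (26, 4)


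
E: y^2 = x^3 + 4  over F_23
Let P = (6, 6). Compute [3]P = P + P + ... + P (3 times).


k = 3 = 11_2 (binary, LSB first: 11)
Double-and-add from P = (6, 6):
  bit 0 = 1: acc = O + (6, 6) = (6, 6)
  bit 1 = 1: acc = (6, 6) + (0, 2) = (20, 0)

3P = (20, 0)


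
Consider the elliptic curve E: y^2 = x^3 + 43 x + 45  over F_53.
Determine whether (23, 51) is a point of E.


Check whether y^2 = x^3 + 43 x + 45 (mod 53) for (x, y) = (23, 51).
LHS: y^2 = 51^2 mod 53 = 4
RHS: x^3 + 43 x + 45 = 23^3 + 43*23 + 45 mod 53 = 4
LHS = RHS

Yes, on the curve


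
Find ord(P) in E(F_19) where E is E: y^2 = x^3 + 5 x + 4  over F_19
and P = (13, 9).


Compute successive multiples of P until we hit O:
  1P = (13, 9)
  2P = (13, 10)
  3P = O

ord(P) = 3


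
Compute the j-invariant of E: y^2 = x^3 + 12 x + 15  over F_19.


Delta = -16(4 a^3 + 27 b^2) mod 19 = 11
-1728 * (4 a)^3 = -1728 * (4*12)^3 mod 19 = 12
j = 12 * 11^(-1) mod 19 = 8

j = 8 (mod 19)


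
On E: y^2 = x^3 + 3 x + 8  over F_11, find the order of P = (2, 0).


Compute successive multiples of P until we hit O:
  1P = (2, 0)
  2P = O

ord(P) = 2


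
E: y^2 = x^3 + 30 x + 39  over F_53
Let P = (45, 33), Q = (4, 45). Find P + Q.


P != Q, so use the chord formula.
s = (y2 - y1) / (x2 - x1) = (12) / (12) mod 53 = 1
x3 = s^2 - x1 - x2 mod 53 = 1^2 - 45 - 4 = 5
y3 = s (x1 - x3) - y1 mod 53 = 1 * (45 - 5) - 33 = 7

P + Q = (5, 7)


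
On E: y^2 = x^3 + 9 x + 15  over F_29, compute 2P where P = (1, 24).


Doubling: s = (3 x1^2 + a) / (2 y1)
s = (3*1^2 + 9) / (2*24) mod 29 = 22
x3 = s^2 - 2 x1 mod 29 = 22^2 - 2*1 = 18
y3 = s (x1 - x3) - y1 mod 29 = 22 * (1 - 18) - 24 = 8

2P = (18, 8)


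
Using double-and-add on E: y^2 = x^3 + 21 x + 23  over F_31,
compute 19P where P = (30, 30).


k = 19 = 10011_2 (binary, LSB first: 11001)
Double-and-add from P = (30, 30):
  bit 0 = 1: acc = O + (30, 30) = (30, 30)
  bit 1 = 1: acc = (30, 30) + (22, 29) = (26, 17)
  bit 2 = 0: acc unchanged = (26, 17)
  bit 3 = 0: acc unchanged = (26, 17)
  bit 4 = 1: acc = (26, 17) + (12, 22) = (11, 2)

19P = (11, 2)


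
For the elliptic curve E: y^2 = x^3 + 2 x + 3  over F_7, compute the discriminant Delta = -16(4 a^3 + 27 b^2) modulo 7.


4 a^3 + 27 b^2 = 4*2^3 + 27*3^2 = 32 + 243 = 275
Delta = -16 * (275) = -4400
Delta mod 7 = 3

Delta = 3 (mod 7)


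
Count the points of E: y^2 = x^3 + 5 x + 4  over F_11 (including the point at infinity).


For each x in F_11, count y with y^2 = x^3 + 5 x + 4 mod 11:
  x = 0: RHS = 4, y in [2, 9]  -> 2 point(s)
  x = 2: RHS = 0, y in [0]  -> 1 point(s)
  x = 4: RHS = 0, y in [0]  -> 1 point(s)
  x = 5: RHS = 0, y in [0]  -> 1 point(s)
  x = 10: RHS = 9, y in [3, 8]  -> 2 point(s)
Affine points: 7. Add the point at infinity: total = 8.

#E(F_11) = 8


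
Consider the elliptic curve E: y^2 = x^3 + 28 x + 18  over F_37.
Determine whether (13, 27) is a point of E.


Check whether y^2 = x^3 + 28 x + 18 (mod 37) for (x, y) = (13, 27).
LHS: y^2 = 27^2 mod 37 = 26
RHS: x^3 + 28 x + 18 = 13^3 + 28*13 + 18 mod 37 = 26
LHS = RHS

Yes, on the curve


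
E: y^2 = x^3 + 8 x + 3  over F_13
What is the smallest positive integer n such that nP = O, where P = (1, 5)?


Compute successive multiples of P until we hit O:
  1P = (1, 5)
  2P = (10, 2)
  3P = (5, 5)
  4P = (7, 8)
  5P = (2, 1)
  6P = (0, 4)
  7P = (0, 9)
  8P = (2, 12)
  ... (continuing to 13P)
  13P = O

ord(P) = 13


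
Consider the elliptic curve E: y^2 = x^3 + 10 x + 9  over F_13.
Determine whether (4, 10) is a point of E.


Check whether y^2 = x^3 + 10 x + 9 (mod 13) for (x, y) = (4, 10).
LHS: y^2 = 10^2 mod 13 = 9
RHS: x^3 + 10 x + 9 = 4^3 + 10*4 + 9 mod 13 = 9
LHS = RHS

Yes, on the curve


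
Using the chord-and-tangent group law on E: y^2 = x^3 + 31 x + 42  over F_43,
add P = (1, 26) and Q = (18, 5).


P != Q, so use the chord formula.
s = (y2 - y1) / (x2 - x1) = (22) / (17) mod 43 = 19
x3 = s^2 - x1 - x2 mod 43 = 19^2 - 1 - 18 = 41
y3 = s (x1 - x3) - y1 mod 43 = 19 * (1 - 41) - 26 = 31

P + Q = (41, 31)


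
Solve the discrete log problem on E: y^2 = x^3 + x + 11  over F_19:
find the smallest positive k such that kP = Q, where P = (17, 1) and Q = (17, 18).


Enumerate multiples of P until we hit Q = (17, 18):
  1P = (17, 1)
  2P = (13, 6)
  3P = (6, 9)
  4P = (16, 0)
  5P = (6, 10)
  6P = (13, 13)
  7P = (17, 18)
Match found at i = 7.

k = 7


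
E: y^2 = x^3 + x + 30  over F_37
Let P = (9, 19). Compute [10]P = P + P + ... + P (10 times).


k = 10 = 1010_2 (binary, LSB first: 0101)
Double-and-add from P = (9, 19):
  bit 0 = 0: acc unchanged = O
  bit 1 = 1: acc = O + (22, 28) = (22, 28)
  bit 2 = 0: acc unchanged = (22, 28)
  bit 3 = 1: acc = (22, 28) + (31, 20) = (9, 18)

10P = (9, 18)


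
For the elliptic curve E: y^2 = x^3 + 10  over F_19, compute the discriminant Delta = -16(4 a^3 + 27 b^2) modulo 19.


4 a^3 + 27 b^2 = 4*0^3 + 27*10^2 = 0 + 2700 = 2700
Delta = -16 * (2700) = -43200
Delta mod 19 = 6

Delta = 6 (mod 19)


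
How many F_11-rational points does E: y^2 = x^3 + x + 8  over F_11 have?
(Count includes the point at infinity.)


For each x in F_11, count y with y^2 = x^3 + 1 x + 8 mod 11:
  x = 3: RHS = 5, y in [4, 7]  -> 2 point(s)
  x = 8: RHS = 0, y in [0]  -> 1 point(s)
  x = 9: RHS = 9, y in [3, 8]  -> 2 point(s)
Affine points: 5. Add the point at infinity: total = 6.

#E(F_11) = 6


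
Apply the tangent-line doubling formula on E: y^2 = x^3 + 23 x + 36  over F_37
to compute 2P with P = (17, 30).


Doubling: s = (3 x1^2 + a) / (2 y1)
s = (3*17^2 + 23) / (2*30) mod 37 = 21
x3 = s^2 - 2 x1 mod 37 = 21^2 - 2*17 = 0
y3 = s (x1 - x3) - y1 mod 37 = 21 * (17 - 0) - 30 = 31

2P = (0, 31)


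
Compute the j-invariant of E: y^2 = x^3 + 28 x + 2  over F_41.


Delta = -16(4 a^3 + 27 b^2) mod 41 = 13
-1728 * (4 a)^3 = -1728 * (4*28)^3 mod 41 = 32
j = 32 * 13^(-1) mod 41 = 34

j = 34 (mod 41)


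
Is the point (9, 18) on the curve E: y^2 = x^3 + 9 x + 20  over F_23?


Check whether y^2 = x^3 + 9 x + 20 (mod 23) for (x, y) = (9, 18).
LHS: y^2 = 18^2 mod 23 = 2
RHS: x^3 + 9 x + 20 = 9^3 + 9*9 + 20 mod 23 = 2
LHS = RHS

Yes, on the curve


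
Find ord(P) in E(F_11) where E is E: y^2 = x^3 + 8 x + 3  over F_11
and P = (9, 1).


Compute successive multiples of P until we hit O:
  1P = (9, 1)
  2P = (5, 6)
  3P = (2, 4)
  4P = (4, 0)
  5P = (2, 7)
  6P = (5, 5)
  7P = (9, 10)
  8P = O

ord(P) = 8


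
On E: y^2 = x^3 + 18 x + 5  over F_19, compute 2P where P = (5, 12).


Doubling: s = (3 x1^2 + a) / (2 y1)
s = (3*5^2 + 18) / (2*12) mod 19 = 11
x3 = s^2 - 2 x1 mod 19 = 11^2 - 2*5 = 16
y3 = s (x1 - x3) - y1 mod 19 = 11 * (5 - 16) - 12 = 0

2P = (16, 0)


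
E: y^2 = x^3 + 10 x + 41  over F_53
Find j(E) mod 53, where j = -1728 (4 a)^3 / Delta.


Delta = -16(4 a^3 + 27 b^2) mod 53 = 38
-1728 * (4 a)^3 = -1728 * (4*10)^3 mod 53 = 26
j = 26 * 38^(-1) mod 53 = 23

j = 23 (mod 53)


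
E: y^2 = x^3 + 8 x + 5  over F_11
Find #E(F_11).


For each x in F_11, count y with y^2 = x^3 + 8 x + 5 mod 11:
  x = 0: RHS = 5, y in [4, 7]  -> 2 point(s)
  x = 1: RHS = 3, y in [5, 6]  -> 2 point(s)
  x = 3: RHS = 1, y in [1, 10]  -> 2 point(s)
  x = 5: RHS = 5, y in [4, 7]  -> 2 point(s)
  x = 6: RHS = 5, y in [4, 7]  -> 2 point(s)
  x = 8: RHS = 9, y in [3, 8]  -> 2 point(s)
  x = 9: RHS = 3, y in [5, 6]  -> 2 point(s)
Affine points: 14. Add the point at infinity: total = 15.

#E(F_11) = 15


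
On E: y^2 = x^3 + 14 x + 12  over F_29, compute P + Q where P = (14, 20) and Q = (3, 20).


P != Q, so use the chord formula.
s = (y2 - y1) / (x2 - x1) = (0) / (18) mod 29 = 0
x3 = s^2 - x1 - x2 mod 29 = 0^2 - 14 - 3 = 12
y3 = s (x1 - x3) - y1 mod 29 = 0 * (14 - 12) - 20 = 9

P + Q = (12, 9)


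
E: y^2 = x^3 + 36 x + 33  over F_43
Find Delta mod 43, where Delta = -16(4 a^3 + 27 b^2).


4 a^3 + 27 b^2 = 4*36^3 + 27*33^2 = 186624 + 29403 = 216027
Delta = -16 * (216027) = -3456432
Delta mod 43 = 37

Delta = 37 (mod 43)


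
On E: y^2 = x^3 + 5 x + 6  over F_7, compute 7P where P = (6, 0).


k = 7 = 111_2 (binary, LSB first: 111)
Double-and-add from P = (6, 0):
  bit 0 = 1: acc = O + (6, 0) = (6, 0)
  bit 1 = 1: acc = (6, 0) + O = (6, 0)
  bit 2 = 1: acc = (6, 0) + O = (6, 0)

7P = (6, 0)


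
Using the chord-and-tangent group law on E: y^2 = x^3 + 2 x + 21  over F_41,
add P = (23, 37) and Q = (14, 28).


P != Q, so use the chord formula.
s = (y2 - y1) / (x2 - x1) = (32) / (32) mod 41 = 1
x3 = s^2 - x1 - x2 mod 41 = 1^2 - 23 - 14 = 5
y3 = s (x1 - x3) - y1 mod 41 = 1 * (23 - 5) - 37 = 22

P + Q = (5, 22)


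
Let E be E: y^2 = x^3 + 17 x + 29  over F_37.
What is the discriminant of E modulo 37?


4 a^3 + 27 b^2 = 4*17^3 + 27*29^2 = 19652 + 22707 = 42359
Delta = -16 * (42359) = -677744
Delta mod 37 = 22

Delta = 22 (mod 37)


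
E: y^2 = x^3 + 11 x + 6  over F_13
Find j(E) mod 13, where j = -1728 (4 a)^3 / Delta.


Delta = -16(4 a^3 + 27 b^2) mod 13 = 1
-1728 * (4 a)^3 = -1728 * (4*11)^3 mod 13 = 8
j = 8 * 1^(-1) mod 13 = 8

j = 8 (mod 13)


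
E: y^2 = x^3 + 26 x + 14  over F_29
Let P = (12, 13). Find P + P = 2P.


Doubling: s = (3 x1^2 + a) / (2 y1)
s = (3*12^2 + 26) / (2*13) mod 29 = 2
x3 = s^2 - 2 x1 mod 29 = 2^2 - 2*12 = 9
y3 = s (x1 - x3) - y1 mod 29 = 2 * (12 - 9) - 13 = 22

2P = (9, 22)


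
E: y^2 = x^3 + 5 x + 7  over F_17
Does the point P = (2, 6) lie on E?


Check whether y^2 = x^3 + 5 x + 7 (mod 17) for (x, y) = (2, 6).
LHS: y^2 = 6^2 mod 17 = 2
RHS: x^3 + 5 x + 7 = 2^3 + 5*2 + 7 mod 17 = 8
LHS != RHS

No, not on the curve


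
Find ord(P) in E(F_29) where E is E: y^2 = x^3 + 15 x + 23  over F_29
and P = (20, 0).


Compute successive multiples of P until we hit O:
  1P = (20, 0)
  2P = O

ord(P) = 2


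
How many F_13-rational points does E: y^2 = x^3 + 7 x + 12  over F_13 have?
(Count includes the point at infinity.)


For each x in F_13, count y with y^2 = x^3 + 7 x + 12 mod 13:
  x = 0: RHS = 12, y in [5, 8]  -> 2 point(s)
  x = 4: RHS = 0, y in [0]  -> 1 point(s)
  x = 5: RHS = 3, y in [4, 9]  -> 2 point(s)
  x = 6: RHS = 10, y in [6, 7]  -> 2 point(s)
  x = 7: RHS = 1, y in [1, 12]  -> 2 point(s)
  x = 10: RHS = 3, y in [4, 9]  -> 2 point(s)
  x = 11: RHS = 3, y in [4, 9]  -> 2 point(s)
  x = 12: RHS = 4, y in [2, 11]  -> 2 point(s)
Affine points: 15. Add the point at infinity: total = 16.

#E(F_13) = 16


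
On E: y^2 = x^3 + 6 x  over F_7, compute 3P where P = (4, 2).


k = 3 = 11_2 (binary, LSB first: 11)
Double-and-add from P = (4, 2):
  bit 0 = 1: acc = O + (4, 2) = (4, 2)
  bit 1 = 1: acc = (4, 2) + (1, 0) = (4, 5)

3P = (4, 5)


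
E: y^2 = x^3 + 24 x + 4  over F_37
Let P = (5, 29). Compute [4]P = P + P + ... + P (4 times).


k = 4 = 100_2 (binary, LSB first: 001)
Double-and-add from P = (5, 29):
  bit 0 = 0: acc unchanged = O
  bit 1 = 0: acc unchanged = O
  bit 2 = 1: acc = O + (17, 21) = (17, 21)

4P = (17, 21)


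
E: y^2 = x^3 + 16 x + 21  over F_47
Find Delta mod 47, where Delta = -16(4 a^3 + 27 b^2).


4 a^3 + 27 b^2 = 4*16^3 + 27*21^2 = 16384 + 11907 = 28291
Delta = -16 * (28291) = -452656
Delta mod 47 = 1

Delta = 1 (mod 47)


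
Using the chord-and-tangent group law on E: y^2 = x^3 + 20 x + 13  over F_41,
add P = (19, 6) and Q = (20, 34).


P != Q, so use the chord formula.
s = (y2 - y1) / (x2 - x1) = (28) / (1) mod 41 = 28
x3 = s^2 - x1 - x2 mod 41 = 28^2 - 19 - 20 = 7
y3 = s (x1 - x3) - y1 mod 41 = 28 * (19 - 7) - 6 = 2

P + Q = (7, 2)


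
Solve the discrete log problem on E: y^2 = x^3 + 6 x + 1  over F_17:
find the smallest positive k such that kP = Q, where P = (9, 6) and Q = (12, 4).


Enumerate multiples of P until we hit Q = (12, 4):
  1P = (9, 6)
  2P = (12, 4)
Match found at i = 2.

k = 2


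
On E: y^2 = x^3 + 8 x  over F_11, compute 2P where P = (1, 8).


Doubling: s = (3 x1^2 + a) / (2 y1)
s = (3*1^2 + 8) / (2*8) mod 11 = 0
x3 = s^2 - 2 x1 mod 11 = 0^2 - 2*1 = 9
y3 = s (x1 - x3) - y1 mod 11 = 0 * (1 - 9) - 8 = 3

2P = (9, 3)


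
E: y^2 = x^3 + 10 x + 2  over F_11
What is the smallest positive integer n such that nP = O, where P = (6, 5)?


Compute successive multiples of P until we hit O:
  1P = (6, 5)
  2P = (8, 0)
  3P = (6, 6)
  4P = O

ord(P) = 4


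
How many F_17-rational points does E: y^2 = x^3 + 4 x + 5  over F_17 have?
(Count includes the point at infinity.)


For each x in F_17, count y with y^2 = x^3 + 4 x + 5 mod 17:
  x = 2: RHS = 4, y in [2, 15]  -> 2 point(s)
  x = 4: RHS = 0, y in [0]  -> 1 point(s)
  x = 7: RHS = 2, y in [6, 11]  -> 2 point(s)
  x = 10: RHS = 8, y in [5, 12]  -> 2 point(s)
  x = 12: RHS = 13, y in [8, 9]  -> 2 point(s)
  x = 14: RHS = 0, y in [0]  -> 1 point(s)
  x = 16: RHS = 0, y in [0]  -> 1 point(s)
Affine points: 11. Add the point at infinity: total = 12.

#E(F_17) = 12


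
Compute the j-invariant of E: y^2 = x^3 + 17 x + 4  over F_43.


Delta = -16(4 a^3 + 27 b^2) mod 43 = 38
-1728 * (4 a)^3 = -1728 * (4*17)^3 mod 43 = 1
j = 1 * 38^(-1) mod 43 = 17

j = 17 (mod 43)


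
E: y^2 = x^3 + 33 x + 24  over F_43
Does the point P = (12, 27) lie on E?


Check whether y^2 = x^3 + 33 x + 24 (mod 43) for (x, y) = (12, 27).
LHS: y^2 = 27^2 mod 43 = 41
RHS: x^3 + 33 x + 24 = 12^3 + 33*12 + 24 mod 43 = 41
LHS = RHS

Yes, on the curve


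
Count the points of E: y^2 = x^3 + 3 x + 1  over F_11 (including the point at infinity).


For each x in F_11, count y with y^2 = x^3 + 3 x + 1 mod 11:
  x = 0: RHS = 1, y in [1, 10]  -> 2 point(s)
  x = 1: RHS = 5, y in [4, 7]  -> 2 point(s)
  x = 2: RHS = 4, y in [2, 9]  -> 2 point(s)
  x = 3: RHS = 4, y in [2, 9]  -> 2 point(s)
  x = 4: RHS = 0, y in [0]  -> 1 point(s)
  x = 5: RHS = 9, y in [3, 8]  -> 2 point(s)
  x = 6: RHS = 4, y in [2, 9]  -> 2 point(s)
  x = 8: RHS = 9, y in [3, 8]  -> 2 point(s)
  x = 9: RHS = 9, y in [3, 8]  -> 2 point(s)
Affine points: 17. Add the point at infinity: total = 18.

#E(F_11) = 18


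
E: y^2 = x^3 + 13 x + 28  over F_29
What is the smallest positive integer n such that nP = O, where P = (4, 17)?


Compute successive multiples of P until we hit O:
  1P = (4, 17)
  2P = (26, 22)
  3P = (22, 0)
  4P = (26, 7)
  5P = (4, 12)
  6P = O

ord(P) = 6


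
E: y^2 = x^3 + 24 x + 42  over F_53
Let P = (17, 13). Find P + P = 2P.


Doubling: s = (3 x1^2 + a) / (2 y1)
s = (3*17^2 + 24) / (2*13) mod 53 = 20
x3 = s^2 - 2 x1 mod 53 = 20^2 - 2*17 = 48
y3 = s (x1 - x3) - y1 mod 53 = 20 * (17 - 48) - 13 = 3

2P = (48, 3)


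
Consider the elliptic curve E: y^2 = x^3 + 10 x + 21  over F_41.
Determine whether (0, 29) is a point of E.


Check whether y^2 = x^3 + 10 x + 21 (mod 41) for (x, y) = (0, 29).
LHS: y^2 = 29^2 mod 41 = 21
RHS: x^3 + 10 x + 21 = 0^3 + 10*0 + 21 mod 41 = 21
LHS = RHS

Yes, on the curve


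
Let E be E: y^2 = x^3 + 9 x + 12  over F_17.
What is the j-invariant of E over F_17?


Delta = -16(4 a^3 + 27 b^2) mod 17 = 4
-1728 * (4 a)^3 = -1728 * (4*9)^3 mod 17 = 14
j = 14 * 4^(-1) mod 17 = 12

j = 12 (mod 17)


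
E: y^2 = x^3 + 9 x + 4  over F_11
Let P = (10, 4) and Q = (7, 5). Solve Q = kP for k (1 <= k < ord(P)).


Enumerate multiples of P until we hit Q = (7, 5):
  1P = (10, 4)
  2P = (7, 6)
  3P = (3, 6)
  4P = (1, 6)
  5P = (1, 5)
  6P = (3, 5)
  7P = (7, 5)
Match found at i = 7.

k = 7


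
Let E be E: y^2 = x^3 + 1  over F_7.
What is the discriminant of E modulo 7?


4 a^3 + 27 b^2 = 4*0^3 + 27*1^2 = 0 + 27 = 27
Delta = -16 * (27) = -432
Delta mod 7 = 2

Delta = 2 (mod 7)


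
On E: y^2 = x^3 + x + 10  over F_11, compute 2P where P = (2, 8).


k = 2 = 10_2 (binary, LSB first: 01)
Double-and-add from P = (2, 8):
  bit 0 = 0: acc unchanged = O
  bit 1 = 1: acc = O + (1, 10) = (1, 10)

2P = (1, 10)


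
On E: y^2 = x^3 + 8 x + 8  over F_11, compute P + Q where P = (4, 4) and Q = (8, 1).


P != Q, so use the chord formula.
s = (y2 - y1) / (x2 - x1) = (8) / (4) mod 11 = 2
x3 = s^2 - x1 - x2 mod 11 = 2^2 - 4 - 8 = 3
y3 = s (x1 - x3) - y1 mod 11 = 2 * (4 - 3) - 4 = 9

P + Q = (3, 9)


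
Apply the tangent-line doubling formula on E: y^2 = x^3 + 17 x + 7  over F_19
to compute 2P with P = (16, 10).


Doubling: s = (3 x1^2 + a) / (2 y1)
s = (3*16^2 + 17) / (2*10) mod 19 = 6
x3 = s^2 - 2 x1 mod 19 = 6^2 - 2*16 = 4
y3 = s (x1 - x3) - y1 mod 19 = 6 * (16 - 4) - 10 = 5

2P = (4, 5)


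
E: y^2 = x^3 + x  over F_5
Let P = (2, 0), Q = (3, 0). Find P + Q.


P != Q, so use the chord formula.
s = (y2 - y1) / (x2 - x1) = (0) / (1) mod 5 = 0
x3 = s^2 - x1 - x2 mod 5 = 0^2 - 2 - 3 = 0
y3 = s (x1 - x3) - y1 mod 5 = 0 * (2 - 0) - 0 = 0

P + Q = (0, 0)


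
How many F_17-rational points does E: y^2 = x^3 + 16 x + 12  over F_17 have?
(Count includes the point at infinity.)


For each x in F_17, count y with y^2 = x^3 + 16 x + 12 mod 17:
  x = 2: RHS = 1, y in [1, 16]  -> 2 point(s)
  x = 3: RHS = 2, y in [6, 11]  -> 2 point(s)
  x = 4: RHS = 4, y in [2, 15]  -> 2 point(s)
  x = 5: RHS = 13, y in [8, 9]  -> 2 point(s)
  x = 6: RHS = 1, y in [1, 16]  -> 2 point(s)
  x = 7: RHS = 8, y in [5, 12]  -> 2 point(s)
  x = 9: RHS = 1, y in [1, 16]  -> 2 point(s)
  x = 10: RHS = 16, y in [4, 13]  -> 2 point(s)
Affine points: 16. Add the point at infinity: total = 17.

#E(F_17) = 17


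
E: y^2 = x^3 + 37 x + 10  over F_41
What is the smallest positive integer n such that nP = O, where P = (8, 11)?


Compute successive multiples of P until we hit O:
  1P = (8, 11)
  2P = (35, 8)
  3P = (38, 6)
  4P = (3, 36)
  5P = (14, 19)
  6P = (39, 16)
  7P = (25, 18)
  8P = (12, 38)
  ... (continuing to 35P)
  35P = O

ord(P) = 35


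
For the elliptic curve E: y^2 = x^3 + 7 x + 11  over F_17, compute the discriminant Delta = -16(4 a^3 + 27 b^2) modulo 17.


4 a^3 + 27 b^2 = 4*7^3 + 27*11^2 = 1372 + 3267 = 4639
Delta = -16 * (4639) = -74224
Delta mod 17 = 15

Delta = 15 (mod 17)


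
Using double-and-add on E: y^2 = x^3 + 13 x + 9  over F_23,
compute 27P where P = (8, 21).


k = 27 = 11011_2 (binary, LSB first: 11011)
Double-and-add from P = (8, 21):
  bit 0 = 1: acc = O + (8, 21) = (8, 21)
  bit 1 = 1: acc = (8, 21) + (13, 11) = (6, 21)
  bit 2 = 0: acc unchanged = (6, 21)
  bit 3 = 1: acc = (6, 21) + (7, 11) = (18, 7)
  bit 4 = 1: acc = (18, 7) + (10, 9) = (8, 2)

27P = (8, 2)


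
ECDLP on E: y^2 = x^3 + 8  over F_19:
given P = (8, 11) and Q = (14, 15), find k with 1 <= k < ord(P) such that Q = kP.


Enumerate multiples of P until we hit Q = (14, 15):
  1P = (8, 11)
  2P = (14, 4)
  3P = (1, 3)
  4P = (2, 4)
  5P = (13, 18)
  6P = (3, 15)
  7P = (17, 0)
  8P = (3, 4)
  9P = (13, 1)
  10P = (2, 15)
  11P = (1, 16)
  12P = (14, 15)
Match found at i = 12.

k = 12


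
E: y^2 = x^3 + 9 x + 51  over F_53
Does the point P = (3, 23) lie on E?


Check whether y^2 = x^3 + 9 x + 51 (mod 53) for (x, y) = (3, 23).
LHS: y^2 = 23^2 mod 53 = 52
RHS: x^3 + 9 x + 51 = 3^3 + 9*3 + 51 mod 53 = 52
LHS = RHS

Yes, on the curve


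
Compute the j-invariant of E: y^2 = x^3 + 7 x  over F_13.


Delta = -16(4 a^3 + 27 b^2) mod 13 = 5
-1728 * (4 a)^3 = -1728 * (4*7)^3 mod 13 = 8
j = 8 * 5^(-1) mod 13 = 12

j = 12 (mod 13)


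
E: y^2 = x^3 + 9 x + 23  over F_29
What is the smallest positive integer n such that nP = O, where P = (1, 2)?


Compute successive multiples of P until we hit O:
  1P = (1, 2)
  2P = (7, 9)
  3P = (28, 10)
  4P = (16, 0)
  5P = (28, 19)
  6P = (7, 20)
  7P = (1, 27)
  8P = O

ord(P) = 8


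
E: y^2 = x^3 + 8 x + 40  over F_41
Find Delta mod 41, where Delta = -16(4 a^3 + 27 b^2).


4 a^3 + 27 b^2 = 4*8^3 + 27*40^2 = 2048 + 43200 = 45248
Delta = -16 * (45248) = -723968
Delta mod 41 = 10

Delta = 10 (mod 41)


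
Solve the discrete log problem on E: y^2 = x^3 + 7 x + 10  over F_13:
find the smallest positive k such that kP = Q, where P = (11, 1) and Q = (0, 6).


Enumerate multiples of P until we hit Q = (0, 6):
  1P = (11, 1)
  2P = (0, 6)
Match found at i = 2.

k = 2


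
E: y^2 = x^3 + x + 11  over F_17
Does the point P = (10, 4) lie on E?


Check whether y^2 = x^3 + 1 x + 11 (mod 17) for (x, y) = (10, 4).
LHS: y^2 = 4^2 mod 17 = 16
RHS: x^3 + 1 x + 11 = 10^3 + 1*10 + 11 mod 17 = 1
LHS != RHS

No, not on the curve


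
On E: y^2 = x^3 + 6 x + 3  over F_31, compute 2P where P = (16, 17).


Doubling: s = (3 x1^2 + a) / (2 y1)
s = (3*16^2 + 6) / (2*17) mod 31 = 10
x3 = s^2 - 2 x1 mod 31 = 10^2 - 2*16 = 6
y3 = s (x1 - x3) - y1 mod 31 = 10 * (16 - 6) - 17 = 21

2P = (6, 21)


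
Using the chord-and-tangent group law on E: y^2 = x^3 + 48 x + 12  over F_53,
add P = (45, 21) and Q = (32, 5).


P != Q, so use the chord formula.
s = (y2 - y1) / (x2 - x1) = (37) / (40) mod 53 = 42
x3 = s^2 - x1 - x2 mod 53 = 42^2 - 45 - 32 = 44
y3 = s (x1 - x3) - y1 mod 53 = 42 * (45 - 44) - 21 = 21

P + Q = (44, 21)


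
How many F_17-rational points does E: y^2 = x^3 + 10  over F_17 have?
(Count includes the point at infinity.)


For each x in F_17, count y with y^2 = x^3 + 0 x + 10 mod 17:
  x = 2: RHS = 1, y in [1, 16]  -> 2 point(s)
  x = 5: RHS = 16, y in [4, 13]  -> 2 point(s)
  x = 7: RHS = 13, y in [8, 9]  -> 2 point(s)
  x = 9: RHS = 8, y in [5, 12]  -> 2 point(s)
  x = 11: RHS = 15, y in [7, 10]  -> 2 point(s)
  x = 12: RHS = 4, y in [2, 15]  -> 2 point(s)
  x = 14: RHS = 0, y in [0]  -> 1 point(s)
  x = 15: RHS = 2, y in [6, 11]  -> 2 point(s)
  x = 16: RHS = 9, y in [3, 14]  -> 2 point(s)
Affine points: 17. Add the point at infinity: total = 18.

#E(F_17) = 18


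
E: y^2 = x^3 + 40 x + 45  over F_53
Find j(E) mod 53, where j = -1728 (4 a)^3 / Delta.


Delta = -16(4 a^3 + 27 b^2) mod 53 = 17
-1728 * (4 a)^3 = -1728 * (4*40)^3 mod 53 = 21
j = 21 * 17^(-1) mod 53 = 48

j = 48 (mod 53)


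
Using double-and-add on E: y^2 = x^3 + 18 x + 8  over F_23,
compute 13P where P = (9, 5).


k = 13 = 1101_2 (binary, LSB first: 1011)
Double-and-add from P = (9, 5):
  bit 0 = 1: acc = O + (9, 5) = (9, 5)
  bit 1 = 0: acc unchanged = (9, 5)
  bit 2 = 1: acc = (9, 5) + (1, 21) = (17, 11)
  bit 3 = 1: acc = (17, 11) + (4, 12) = (5, 4)

13P = (5, 4)


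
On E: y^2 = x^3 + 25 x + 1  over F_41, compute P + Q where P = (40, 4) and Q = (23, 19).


P != Q, so use the chord formula.
s = (y2 - y1) / (x2 - x1) = (15) / (24) mod 41 = 16
x3 = s^2 - x1 - x2 mod 41 = 16^2 - 40 - 23 = 29
y3 = s (x1 - x3) - y1 mod 41 = 16 * (40 - 29) - 4 = 8

P + Q = (29, 8)


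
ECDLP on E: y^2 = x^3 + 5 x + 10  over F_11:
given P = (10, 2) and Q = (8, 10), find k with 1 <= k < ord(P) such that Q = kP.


Enumerate multiples of P until we hit Q = (8, 10):
  1P = (10, 2)
  2P = (6, 6)
  3P = (7, 6)
  4P = (8, 10)
Match found at i = 4.

k = 4


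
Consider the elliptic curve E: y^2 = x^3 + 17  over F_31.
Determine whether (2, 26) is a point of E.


Check whether y^2 = x^3 + 0 x + 17 (mod 31) for (x, y) = (2, 26).
LHS: y^2 = 26^2 mod 31 = 25
RHS: x^3 + 0 x + 17 = 2^3 + 0*2 + 17 mod 31 = 25
LHS = RHS

Yes, on the curve


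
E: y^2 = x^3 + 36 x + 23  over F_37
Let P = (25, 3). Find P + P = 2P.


Doubling: s = (3 x1^2 + a) / (2 y1)
s = (3*25^2 + 36) / (2*3) mod 37 = 4
x3 = s^2 - 2 x1 mod 37 = 4^2 - 2*25 = 3
y3 = s (x1 - x3) - y1 mod 37 = 4 * (25 - 3) - 3 = 11

2P = (3, 11)


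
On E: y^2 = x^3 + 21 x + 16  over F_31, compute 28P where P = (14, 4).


k = 28 = 11100_2 (binary, LSB first: 00111)
Double-and-add from P = (14, 4):
  bit 0 = 0: acc unchanged = O
  bit 1 = 0: acc unchanged = O
  bit 2 = 1: acc = O + (11, 11) = (11, 11)
  bit 3 = 1: acc = (11, 11) + (28, 22) = (1, 21)
  bit 4 = 1: acc = (1, 21) + (20, 29) = (7, 14)

28P = (7, 14)


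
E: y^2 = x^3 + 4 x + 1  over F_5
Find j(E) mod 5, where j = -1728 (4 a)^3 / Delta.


Delta = -16(4 a^3 + 27 b^2) mod 5 = 2
-1728 * (4 a)^3 = -1728 * (4*4)^3 mod 5 = 2
j = 2 * 2^(-1) mod 5 = 1

j = 1 (mod 5)


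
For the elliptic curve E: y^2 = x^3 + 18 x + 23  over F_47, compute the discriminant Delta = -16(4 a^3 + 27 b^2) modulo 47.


4 a^3 + 27 b^2 = 4*18^3 + 27*23^2 = 23328 + 14283 = 37611
Delta = -16 * (37611) = -601776
Delta mod 47 = 12

Delta = 12 (mod 47)


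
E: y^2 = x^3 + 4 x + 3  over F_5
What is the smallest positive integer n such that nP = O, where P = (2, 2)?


Compute successive multiples of P until we hit O:
  1P = (2, 2)
  2P = (2, 3)
  3P = O

ord(P) = 3


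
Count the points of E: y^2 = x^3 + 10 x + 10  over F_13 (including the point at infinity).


For each x in F_13, count y with y^2 = x^3 + 10 x + 10 mod 13:
  x = 0: RHS = 10, y in [6, 7]  -> 2 point(s)
  x = 2: RHS = 12, y in [5, 8]  -> 2 point(s)
  x = 4: RHS = 10, y in [6, 7]  -> 2 point(s)
  x = 5: RHS = 3, y in [4, 9]  -> 2 point(s)
  x = 6: RHS = 0, y in [0]  -> 1 point(s)
  x = 8: RHS = 4, y in [2, 11]  -> 2 point(s)
  x = 9: RHS = 10, y in [6, 7]  -> 2 point(s)
  x = 12: RHS = 12, y in [5, 8]  -> 2 point(s)
Affine points: 15. Add the point at infinity: total = 16.

#E(F_13) = 16


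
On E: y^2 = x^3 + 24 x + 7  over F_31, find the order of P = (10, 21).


Compute successive multiples of P until we hit O:
  1P = (10, 21)
  2P = (18, 28)
  3P = (12, 16)
  4P = (23, 27)
  5P = (5, 29)
  6P = (26, 17)
  7P = (28, 30)
  8P = (1, 30)
  ... (continuing to 31P)
  31P = O

ord(P) = 31


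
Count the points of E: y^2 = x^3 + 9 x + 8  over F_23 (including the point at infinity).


For each x in F_23, count y with y^2 = x^3 + 9 x + 8 mod 23:
  x = 0: RHS = 8, y in [10, 13]  -> 2 point(s)
  x = 1: RHS = 18, y in [8, 15]  -> 2 point(s)
  x = 3: RHS = 16, y in [4, 19]  -> 2 point(s)
  x = 4: RHS = 16, y in [4, 19]  -> 2 point(s)
  x = 6: RHS = 2, y in [5, 18]  -> 2 point(s)
  x = 7: RHS = 0, y in [0]  -> 1 point(s)
  x = 9: RHS = 13, y in [6, 17]  -> 2 point(s)
  x = 11: RHS = 12, y in [9, 14]  -> 2 point(s)
  x = 12: RHS = 4, y in [2, 21]  -> 2 point(s)
  x = 14: RHS = 3, y in [7, 16]  -> 2 point(s)
  x = 16: RHS = 16, y in [4, 19]  -> 2 point(s)
  x = 19: RHS = 0, y in [0]  -> 1 point(s)
  x = 20: RHS = 0, y in [0]  -> 1 point(s)
Affine points: 23. Add the point at infinity: total = 24.

#E(F_23) = 24
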